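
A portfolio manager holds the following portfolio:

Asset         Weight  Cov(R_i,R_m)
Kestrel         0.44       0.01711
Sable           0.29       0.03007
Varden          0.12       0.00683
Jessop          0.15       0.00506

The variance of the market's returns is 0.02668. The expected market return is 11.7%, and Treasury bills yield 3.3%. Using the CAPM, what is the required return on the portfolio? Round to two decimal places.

8.91%

β_Kestrel = 0.01711 / 0.02668 = 0.6413
β_Sable = 0.03007 / 0.02668 = 1.1271
β_Varden = 0.00683 / 0.02668 = 0.2560
β_Jessop = 0.00506 / 0.02668 = 0.1897
β_P = Σ w_i β_i = 0.44×0.6413 + 0.29×1.1271 + 0.12×0.2560 + 0.15×0.1897 = 0.6682
MRP = 11.7% − 3.3% = 8.40%
E(R_P) = R_f + β_P × MRP = 3.3% + 0.6682 × 8.4% = 8.91%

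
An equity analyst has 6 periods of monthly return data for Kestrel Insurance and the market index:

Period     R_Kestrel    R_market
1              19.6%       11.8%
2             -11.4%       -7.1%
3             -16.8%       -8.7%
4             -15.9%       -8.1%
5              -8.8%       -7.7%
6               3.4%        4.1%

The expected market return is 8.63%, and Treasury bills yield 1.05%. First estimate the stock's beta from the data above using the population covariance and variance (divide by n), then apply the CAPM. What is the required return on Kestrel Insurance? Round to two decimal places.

Mean R_i = (19.6 − 11.4 − 16.8 − 15.9 − 8.8 + 3.4) / 6 = -4.9833%
Mean R_m = (11.8 − 7.1 − 8.7 − 8.1 − 7.7 + 4.1) / 6 = -2.6167%
Σ(R_i − R̄_i)(R_m − R̄_m) = 590.6317  ⇒  Cov = 590.6317 / 6 = 98.4386
Σ(R_m − R̄_m)² = 365.9683  ⇒  Var(R_m) = 365.9683 / 6 = 60.9947
β = Cov / Var(R_m) = 98.4386 / 60.9947 = 1.6139
MRP = 8.63% − 1.05% = 7.58%
E(R) = R_f + β × MRP = 1.05% + 1.6139 × 7.58% = 13.28%

13.28%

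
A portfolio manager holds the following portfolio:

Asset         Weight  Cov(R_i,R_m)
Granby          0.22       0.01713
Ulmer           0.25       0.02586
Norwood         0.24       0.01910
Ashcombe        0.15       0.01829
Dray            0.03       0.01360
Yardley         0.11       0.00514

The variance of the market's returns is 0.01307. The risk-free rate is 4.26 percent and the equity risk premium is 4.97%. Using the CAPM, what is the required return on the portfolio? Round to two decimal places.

11.31%

β_Granby = 0.01713 / 0.01307 = 1.3106
β_Ulmer = 0.02586 / 0.01307 = 1.9786
β_Norwood = 0.01910 / 0.01307 = 1.4614
β_Ashcombe = 0.01829 / 0.01307 = 1.3994
β_Dray = 0.01360 / 0.01307 = 1.0406
β_Yardley = 0.00514 / 0.01307 = 0.3933
β_P = Σ w_i β_i = 0.22×1.3106 + 0.25×1.9786 + 0.24×1.4614 + 0.15×1.3994 + 0.03×1.0406 + 0.11×0.3933 = 1.4181
E(R_P) = R_f + β_P × MRP = 4.26% + 1.4181 × 4.97% = 11.31%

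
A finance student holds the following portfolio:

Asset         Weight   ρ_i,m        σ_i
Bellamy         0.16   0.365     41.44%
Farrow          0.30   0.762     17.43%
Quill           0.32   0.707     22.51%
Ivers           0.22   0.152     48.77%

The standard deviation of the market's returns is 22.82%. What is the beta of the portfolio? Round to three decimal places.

β_Bellamy = 0.365 × 41.44% / 22.82% = 0.6628
β_Farrow = 0.762 × 17.43% / 22.82% = 0.5820
β_Quill = 0.707 × 22.51% / 22.82% = 0.6974
β_Ivers = 0.152 × 48.77% / 22.82% = 0.3248
β_P = Σ w_i β_i = 0.16×0.6628 + 0.30×0.5820 + 0.32×0.6974 + 0.22×0.3248 = 0.5753

0.575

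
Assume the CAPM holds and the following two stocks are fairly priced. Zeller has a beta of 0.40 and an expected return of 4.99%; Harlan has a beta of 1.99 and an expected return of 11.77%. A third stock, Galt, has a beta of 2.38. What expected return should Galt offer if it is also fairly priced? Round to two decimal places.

13.43%

MRP (SML slope) = (11.77% − 4.99%) / (1.99 − 0.40) = 6.78% / 1.59 = 4.2642%
R_f (intercept) = 4.99% − 0.40 × 4.2642% = 3.2843%
E(R_Galt) = R_f + β × MRP = 3.2843% + 2.38 × 4.2642% = 13.43%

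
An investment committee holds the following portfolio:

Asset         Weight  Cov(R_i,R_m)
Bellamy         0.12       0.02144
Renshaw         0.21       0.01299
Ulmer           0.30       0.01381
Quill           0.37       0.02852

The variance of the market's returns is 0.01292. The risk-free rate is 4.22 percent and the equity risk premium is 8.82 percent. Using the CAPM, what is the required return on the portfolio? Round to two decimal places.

17.87%

β_Bellamy = 0.02144 / 0.01292 = 1.6594
β_Renshaw = 0.01299 / 0.01292 = 1.0054
β_Ulmer = 0.01381 / 0.01292 = 1.0689
β_Quill = 0.02852 / 0.01292 = 2.2074
β_P = Σ w_i β_i = 0.12×1.6594 + 0.21×1.0054 + 0.30×1.0689 + 0.37×2.2074 = 1.5477
E(R_P) = R_f + β_P × MRP = 4.22% + 1.5477 × 8.82% = 17.87%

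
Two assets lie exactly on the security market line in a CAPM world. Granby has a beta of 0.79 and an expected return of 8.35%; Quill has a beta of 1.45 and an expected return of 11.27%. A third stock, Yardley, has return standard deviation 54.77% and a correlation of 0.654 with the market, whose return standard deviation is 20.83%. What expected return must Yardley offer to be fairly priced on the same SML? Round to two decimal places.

MRP = (11.27% − 8.35%) / (1.45 − 0.79) = 4.4242%
R_f = 8.35% − 0.79 × 4.4242% = 4.8549%
β_Yardley = ρ·σ_i/σ_m = 0.654 × 54.77 / 20.83 = 1.7196
E(R_Yardley) = R_f + β × MRP = 4.8549% + 1.7196 × 4.4242% = 12.46%

12.46%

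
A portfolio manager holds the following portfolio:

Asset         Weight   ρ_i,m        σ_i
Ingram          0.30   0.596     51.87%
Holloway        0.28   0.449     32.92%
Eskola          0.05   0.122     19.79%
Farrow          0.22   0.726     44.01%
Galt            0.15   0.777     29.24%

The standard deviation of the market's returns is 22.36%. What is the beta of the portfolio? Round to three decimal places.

1.072

β_Ingram = 0.596 × 51.87% / 22.36% = 1.3826
β_Holloway = 0.449 × 32.92% / 22.36% = 0.6611
β_Eskola = 0.122 × 19.79% / 22.36% = 0.1080
β_Farrow = 0.726 × 44.01% / 22.36% = 1.4289
β_Galt = 0.777 × 29.24% / 22.36% = 1.0161
β_P = Σ w_i β_i = 0.30×1.3826 + 0.28×0.6611 + 0.05×0.1080 + 0.22×1.4289 + 0.15×1.0161 = 1.0721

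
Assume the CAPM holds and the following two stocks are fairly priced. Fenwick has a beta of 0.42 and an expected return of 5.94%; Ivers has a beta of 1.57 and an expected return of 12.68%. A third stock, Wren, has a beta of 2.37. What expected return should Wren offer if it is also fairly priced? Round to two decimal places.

17.37%

MRP (SML slope) = (12.68% − 5.94%) / (1.57 − 0.42) = 6.74% / 1.15 = 5.8609%
R_f (intercept) = 5.94% − 0.42 × 5.8609% = 3.4784%
E(R_Wren) = R_f + β × MRP = 3.4784% + 2.37 × 5.8609% = 17.37%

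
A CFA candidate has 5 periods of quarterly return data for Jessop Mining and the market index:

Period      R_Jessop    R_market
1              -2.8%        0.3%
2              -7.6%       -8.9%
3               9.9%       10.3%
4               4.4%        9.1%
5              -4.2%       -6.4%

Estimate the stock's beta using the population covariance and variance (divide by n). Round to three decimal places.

0.773

Mean R_i = (-2.8 − 7.6 + 9.9 + 4.4 − 4.2) / 5 = -0.0600%
Mean R_m = (0.3 − 8.9 + 10.3 + 9.1 − 6.4) / 5 = 0.8800%
Σ(R_i − R̄_i)(R_m − R̄_m) = 235.9540  ⇒  Cov = 235.9540 / 5 = 47.1908
Σ(R_m − R̄_m)² = 305.2880  ⇒  Var(R_m) = 305.2880 / 5 = 61.0576
β = Cov / Var(R_m) = 47.1908 / 61.0576 = 0.7729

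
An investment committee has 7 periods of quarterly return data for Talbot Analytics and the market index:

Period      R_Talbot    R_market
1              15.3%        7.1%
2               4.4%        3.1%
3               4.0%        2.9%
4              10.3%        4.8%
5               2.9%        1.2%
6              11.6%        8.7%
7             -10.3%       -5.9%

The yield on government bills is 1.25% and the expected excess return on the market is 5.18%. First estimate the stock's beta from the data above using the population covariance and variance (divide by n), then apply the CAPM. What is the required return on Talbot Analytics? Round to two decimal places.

Mean R_i = (15.3 + 4.4 + 4.0 + 10.3 + 2.9 + 11.6 − 10.3) / 7 = 5.4571%
Mean R_m = (7.1 + 3.1 + 2.9 + 4.8 + 1.2 + 8.7 − 5.9) / 7 = 3.1286%
Σ(R_i − R̄_i)(R_m − R̄_m) = 228.9686  ⇒  Cov = 228.9686 / 7 = 32.7098
Σ(R_m − R̄_m)² = 134.8943  ⇒  Var(R_m) = 134.8943 / 7 = 19.2706
β = Cov / Var(R_m) = 32.7098 / 19.2706 = 1.6974
E(R) = R_f + β × MRP = 1.25% + 1.6974 × 5.18% = 10.04%

10.04%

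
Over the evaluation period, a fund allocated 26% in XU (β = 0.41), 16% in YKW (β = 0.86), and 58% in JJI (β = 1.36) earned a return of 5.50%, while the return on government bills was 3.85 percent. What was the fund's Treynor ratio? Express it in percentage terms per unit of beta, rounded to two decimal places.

β_P = 0.26×0.41 + 0.16×0.86 + 0.58×1.36 = 1.0330
Treynor = (R_P − R_f) / β_P = (5.50% − 3.85%) / 1.0330 = 1.65% / 1.0330 = 1.60%

1.60%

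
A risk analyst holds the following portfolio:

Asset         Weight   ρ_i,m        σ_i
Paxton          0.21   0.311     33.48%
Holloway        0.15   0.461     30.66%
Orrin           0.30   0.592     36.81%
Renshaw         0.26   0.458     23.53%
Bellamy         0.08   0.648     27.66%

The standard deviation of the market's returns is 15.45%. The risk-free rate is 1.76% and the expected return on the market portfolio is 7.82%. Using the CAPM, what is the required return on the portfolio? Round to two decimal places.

β_Paxton = 0.311 × 33.48% / 15.45% = 0.6739
β_Holloway = 0.461 × 30.66% / 15.45% = 0.9148
β_Orrin = 0.592 × 36.81% / 15.45% = 1.4105
β_Renshaw = 0.458 × 23.53% / 15.45% = 0.6975
β_Bellamy = 0.648 × 27.66% / 15.45% = 1.1601
β_P = Σ w_i β_i = 0.21×0.6739 + 0.15×0.9148 + 0.30×1.4105 + 0.26×0.6975 + 0.08×1.1601 = 0.9760
MRP = 7.82% − 1.76% = 6.06%
E(R_P) = R_f + β_P × MRP = 1.76% + 0.9760 × 6.06% = 7.67%

7.67%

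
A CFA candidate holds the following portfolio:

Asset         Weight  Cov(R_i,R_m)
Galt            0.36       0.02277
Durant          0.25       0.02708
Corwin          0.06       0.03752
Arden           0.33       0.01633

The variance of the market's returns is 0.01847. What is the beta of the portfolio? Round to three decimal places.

β_Galt = 0.02277 / 0.01847 = 1.2328
β_Durant = 0.02708 / 0.01847 = 1.4662
β_Corwin = 0.03752 / 0.01847 = 2.0314
β_Arden = 0.01633 / 0.01847 = 0.8841
β_P = Σ w_i β_i = 0.36×1.2328 + 0.25×1.4662 + 0.06×2.0314 + 0.33×0.8841 = 1.2240

1.224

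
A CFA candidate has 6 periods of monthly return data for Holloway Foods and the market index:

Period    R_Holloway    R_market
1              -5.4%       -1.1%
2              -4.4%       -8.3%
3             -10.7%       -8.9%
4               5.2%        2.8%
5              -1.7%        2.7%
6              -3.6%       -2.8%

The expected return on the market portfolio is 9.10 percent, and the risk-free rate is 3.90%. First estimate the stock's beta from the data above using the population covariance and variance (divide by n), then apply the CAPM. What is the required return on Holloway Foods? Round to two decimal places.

Mean R_i = (-5.4 − 4.4 − 10.7 + 5.2 − 1.7 − 3.6) / 6 = -3.4333%
Mean R_m = (-1.1 − 8.3 − 8.9 + 2.8 + 2.7 − 2.8) / 6 = -2.6000%
Σ(R_i − R̄_i)(R_m − R̄_m) = 104.1800  ⇒  Cov = 104.1800 / 6 = 17.3633
Σ(R_m − R̄_m)² = 131.7200  ⇒  Var(R_m) = 131.7200 / 6 = 21.9533
β = Cov / Var(R_m) = 17.3633 / 21.9533 = 0.7909
MRP = 9.10% − 3.90% = 5.20%
E(R) = R_f + β × MRP = 3.90% + 0.7909 × 5.20% = 8.01%

8.01%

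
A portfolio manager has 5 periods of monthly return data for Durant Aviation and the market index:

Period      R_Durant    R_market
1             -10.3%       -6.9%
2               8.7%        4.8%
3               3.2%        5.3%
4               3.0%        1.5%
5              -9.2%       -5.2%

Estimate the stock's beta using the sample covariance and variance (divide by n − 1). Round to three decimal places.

1.420

Mean R_i = (-10.3 + 8.7 + 3.2 + 3.0 − 9.2) / 5 = -0.9200%
Mean R_m = (-6.9 + 4.8 + 5.3 + 1.5 − 5.2) / 5 = -0.1000%
Σ(R_i − R̄_i)(R_m − R̄_m) = 181.6700  ⇒  Cov = 181.6700 / 4 = 45.4175
Σ(R_m − R̄_m)² = 127.9800  ⇒  Var(R_m) = 127.9800 / 4 = 31.9950
β = Cov / Var(R_m) = 45.4175 / 31.9950 = 1.4195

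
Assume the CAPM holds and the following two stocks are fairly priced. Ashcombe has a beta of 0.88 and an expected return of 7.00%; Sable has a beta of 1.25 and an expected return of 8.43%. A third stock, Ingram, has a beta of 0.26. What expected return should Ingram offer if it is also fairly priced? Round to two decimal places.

4.60%

MRP (SML slope) = (8.43% − 7.00%) / (1.25 − 0.88) = 1.43% / 0.37 = 3.8649%
R_f (intercept) = 7.00% − 0.88 × 3.8649% = 3.5989%
E(R_Ingram) = R_f + β × MRP = 3.5989% + 0.26 × 3.8649% = 4.60%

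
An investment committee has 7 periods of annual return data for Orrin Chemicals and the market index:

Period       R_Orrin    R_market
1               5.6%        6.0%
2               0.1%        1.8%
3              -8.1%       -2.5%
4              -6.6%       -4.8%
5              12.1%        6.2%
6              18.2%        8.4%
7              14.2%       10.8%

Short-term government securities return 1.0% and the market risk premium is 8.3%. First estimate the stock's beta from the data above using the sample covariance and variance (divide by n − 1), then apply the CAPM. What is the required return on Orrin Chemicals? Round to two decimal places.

15.04%

Mean R_i = (5.6 + 0.1 − 8.1 − 6.6 + 12.1 + 18.2 + 14.2) / 7 = 5.0714%
Mean R_m = (6.0 + 1.8 − 2.5 − 4.8 + 6.2 + 8.4 + 10.8) / 7 = 3.7000%
Σ(R_i − R̄_i)(R_m − R̄_m) = 335.6200  ⇒  Cov = 335.6200 / 6 = 55.9367
Σ(R_m − R̄_m)² = 198.3400  ⇒  Var(R_m) = 198.3400 / 6 = 33.0567
β = Cov / Var(R_m) = 55.9367 / 33.0567 = 1.6921
E(R) = R_f + β × MRP = 1.0% + 1.6921 × 8.3% = 15.04%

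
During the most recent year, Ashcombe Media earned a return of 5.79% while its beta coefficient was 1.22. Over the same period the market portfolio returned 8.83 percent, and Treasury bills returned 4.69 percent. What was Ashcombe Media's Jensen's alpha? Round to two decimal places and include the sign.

Market excess return = 8.83% − 4.69% = 4.14%
CAPM benchmark = R_f + β(R_m − R_f) = 4.69% + 1.22 × 4.14% = 9.7408%
α = actual − benchmark = 5.79% − 9.7408% = -3.95%

-3.95%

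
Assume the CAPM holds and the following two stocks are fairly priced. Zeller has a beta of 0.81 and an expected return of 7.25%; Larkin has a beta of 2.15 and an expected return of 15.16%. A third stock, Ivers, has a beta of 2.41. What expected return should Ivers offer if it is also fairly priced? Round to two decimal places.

MRP (SML slope) = (15.16% − 7.25%) / (2.15 − 0.81) = 7.91% / 1.34 = 5.9030%
R_f (intercept) = 7.25% − 0.81 × 5.9030% = 2.4686%
E(R_Ivers) = R_f + β × MRP = 2.4686% + 2.41 × 5.9030% = 16.69%

16.69%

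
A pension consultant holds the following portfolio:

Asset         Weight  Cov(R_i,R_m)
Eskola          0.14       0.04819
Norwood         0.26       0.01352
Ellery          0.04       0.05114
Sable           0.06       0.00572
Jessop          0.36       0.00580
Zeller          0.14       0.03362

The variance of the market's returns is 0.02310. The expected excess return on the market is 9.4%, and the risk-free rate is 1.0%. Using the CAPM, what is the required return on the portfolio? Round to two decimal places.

8.91%

β_Eskola = 0.04819 / 0.02310 = 2.0861
β_Norwood = 0.01352 / 0.02310 = 0.5853
β_Ellery = 0.05114 / 0.02310 = 2.2139
β_Sable = 0.00572 / 0.02310 = 0.2476
β_Jessop = 0.00580 / 0.02310 = 0.2511
β_Zeller = 0.03362 / 0.02310 = 1.4554
β_P = Σ w_i β_i = 0.14×2.0861 + 0.26×0.5853 + 0.04×2.2139 + 0.06×0.2476 + 0.36×0.2511 + 0.14×1.4554 = 0.8418
E(R_P) = R_f + β_P × MRP = 1.0% + 0.8418 × 9.4% = 8.91%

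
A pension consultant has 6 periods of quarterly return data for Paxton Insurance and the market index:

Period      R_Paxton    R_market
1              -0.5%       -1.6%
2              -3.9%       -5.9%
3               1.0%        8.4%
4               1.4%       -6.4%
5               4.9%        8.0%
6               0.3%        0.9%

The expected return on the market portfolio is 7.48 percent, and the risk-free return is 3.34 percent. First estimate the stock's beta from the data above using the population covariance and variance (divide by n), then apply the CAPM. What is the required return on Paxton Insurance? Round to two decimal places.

Mean R_i = (-0.5 − 3.9 + 1.0 + 1.4 + 4.9 + 0.3) / 6 = 0.5333%
Mean R_m = (-1.6 − 5.9 + 8.4 − 6.4 + 8.0 + 0.9) / 6 = 0.5667%
Σ(R_i − R̄_i)(R_m − R̄_m) = 60.9067  ⇒  Cov = 60.9067 / 6 = 10.1511
Σ(R_m − R̄_m)² = 211.7733  ⇒  Var(R_m) = 211.7733 / 6 = 35.2956
β = Cov / Var(R_m) = 10.1511 / 35.2956 = 0.2876
MRP = 7.48% − 3.34% = 4.14%
E(R) = R_f + β × MRP = 3.34% + 0.2876 × 4.14% = 4.53%

4.53%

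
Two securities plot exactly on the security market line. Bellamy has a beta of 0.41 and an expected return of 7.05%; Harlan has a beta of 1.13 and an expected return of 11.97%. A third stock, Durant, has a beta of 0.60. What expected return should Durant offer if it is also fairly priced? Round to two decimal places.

MRP (SML slope) = (11.97% − 7.05%) / (1.13 − 0.41) = 4.92% / 0.72 = 6.8333%
R_f (intercept) = 7.05% − 0.41 × 6.8333% = 4.2483%
E(R_Durant) = R_f + β × MRP = 4.2483% + 0.60 × 6.8333% = 8.35%

8.35%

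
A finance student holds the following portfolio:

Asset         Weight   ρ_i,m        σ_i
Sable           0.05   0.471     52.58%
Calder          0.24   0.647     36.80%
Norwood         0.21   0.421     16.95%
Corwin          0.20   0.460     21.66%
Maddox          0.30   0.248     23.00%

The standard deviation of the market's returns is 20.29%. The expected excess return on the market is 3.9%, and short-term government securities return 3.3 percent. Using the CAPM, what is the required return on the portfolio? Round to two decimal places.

β_Sable = 0.471 × 52.58% / 20.29% = 1.2206
β_Calder = 0.647 × 36.80% / 20.29% = 1.1735
β_Norwood = 0.421 × 16.95% / 20.29% = 0.3517
β_Corwin = 0.460 × 21.66% / 20.29% = 0.4911
β_Maddox = 0.248 × 23.00% / 20.29% = 0.2811
β_P = Σ w_i β_i = 0.05×1.2206 + 0.24×1.1735 + 0.21×0.3517 + 0.20×0.4911 + 0.30×0.2811 = 0.5991
E(R_P) = R_f + β_P × MRP = 3.3% + 0.5991 × 3.9% = 5.64%

5.64%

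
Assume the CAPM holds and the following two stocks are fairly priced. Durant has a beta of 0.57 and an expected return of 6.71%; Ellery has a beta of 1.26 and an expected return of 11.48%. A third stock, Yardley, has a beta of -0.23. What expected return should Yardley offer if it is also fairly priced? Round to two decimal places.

1.18%

MRP (SML slope) = (11.48% − 6.71%) / (1.26 − 0.57) = 4.77% / 0.69 = 6.9130%
R_f (intercept) = 6.71% − 0.57 × 6.9130% = 2.7696%
E(R_Yardley) = R_f + β × MRP = 2.7696% + -0.23 × 6.9130% = 1.18%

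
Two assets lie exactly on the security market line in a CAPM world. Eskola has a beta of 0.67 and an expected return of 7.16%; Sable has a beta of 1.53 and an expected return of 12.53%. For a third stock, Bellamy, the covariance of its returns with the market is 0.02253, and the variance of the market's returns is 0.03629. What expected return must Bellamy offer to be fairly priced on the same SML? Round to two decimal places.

6.85%

MRP = (12.53% − 7.16%) / (1.53 − 0.67) = 6.2442%
R_f = 7.16% − 0.67 × 6.2442% = 2.9764%
β_Bellamy = Cov / Var(R_m) = 0.02253 / 0.03629 = 0.6208
E(R_Bellamy) = R_f + β × MRP = 2.9764% + 0.6208 × 6.2442% = 6.85%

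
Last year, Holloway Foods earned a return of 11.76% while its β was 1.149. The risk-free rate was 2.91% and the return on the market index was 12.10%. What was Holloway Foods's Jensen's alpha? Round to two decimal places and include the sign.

Market excess return = 12.10% − 2.91% = 9.19%
CAPM benchmark = R_f + β(R_m − R_f) = 2.91% + 1.149 × 9.19% = 13.46931%
α = actual − benchmark = 11.76% − 13.46931% = -1.71%

-1.71%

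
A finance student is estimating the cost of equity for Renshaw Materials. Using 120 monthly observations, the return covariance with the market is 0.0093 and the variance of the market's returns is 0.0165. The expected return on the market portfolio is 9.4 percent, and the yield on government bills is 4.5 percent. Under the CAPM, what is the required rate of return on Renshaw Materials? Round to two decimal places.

7.26%

β = Cov(R_i, R_m) / Var(R_m) = 0.0093 / 0.0165 = 0.5636
MRP = 9.4% − 4.5% = 4.90%
E(R) = R_f + β × MRP = 4.5% + 0.5636 × 4.9% = 7.26%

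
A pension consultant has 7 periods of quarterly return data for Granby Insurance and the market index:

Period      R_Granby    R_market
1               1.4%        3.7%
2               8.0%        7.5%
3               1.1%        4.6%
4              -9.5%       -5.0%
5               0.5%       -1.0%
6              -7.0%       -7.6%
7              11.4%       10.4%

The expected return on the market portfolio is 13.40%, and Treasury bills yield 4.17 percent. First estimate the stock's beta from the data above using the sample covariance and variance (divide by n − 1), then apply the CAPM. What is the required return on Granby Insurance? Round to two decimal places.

14.04%

Mean R_i = (1.4 + 8.0 + 1.1 − 9.5 + 0.5 − 7.0 + 11.4) / 7 = 0.8429%
Mean R_m = (3.7 + 7.5 + 4.6 − 5.0 − 1.0 − 7.6 + 10.4) / 7 = 1.8000%
Σ(R_i − R̄_i)(R_m − R̄_m) = 278.3800  ⇒  Cov = 278.3800 / 6 = 46.3967
Σ(R_m − R̄_m)² = 260.3400  ⇒  Var(R_m) = 260.3400 / 6 = 43.3900
β = Cov / Var(R_m) = 46.3967 / 43.3900 = 1.0693
MRP = 13.40% − 4.17% = 9.23%
E(R) = R_f + β × MRP = 4.17% + 1.0693 × 9.23% = 14.04%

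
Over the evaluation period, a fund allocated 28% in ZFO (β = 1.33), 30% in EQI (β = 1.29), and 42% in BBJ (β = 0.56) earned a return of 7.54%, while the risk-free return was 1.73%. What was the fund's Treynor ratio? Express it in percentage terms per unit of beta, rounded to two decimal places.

5.84%

β_P = 0.28×1.33 + 0.30×1.29 + 0.42×0.56 = 0.9946
Treynor = (R_P − R_f) / β_P = (7.54% − 1.73%) / 0.9946 = 5.81% / 0.9946 = 5.84%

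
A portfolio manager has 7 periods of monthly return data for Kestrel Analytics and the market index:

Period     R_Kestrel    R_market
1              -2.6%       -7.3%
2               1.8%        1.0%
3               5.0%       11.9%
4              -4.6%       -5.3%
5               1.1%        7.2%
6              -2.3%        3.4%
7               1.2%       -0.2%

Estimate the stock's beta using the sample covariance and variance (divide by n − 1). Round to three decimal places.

Mean R_i = (-2.6 + 1.8 + 5.0 − 4.6 + 1.1 − 2.3 + 1.2) / 7 = -0.0571%
Mean R_m = (-7.3 + 1.0 + 11.9 − 5.3 + 7.2 + 3.4 − 0.2) / 7 = 1.5286%
Σ(R_i − R̄_i)(R_m − R̄_m) = 105.1314  ⇒  Cov = 105.1314 / 6 = 17.5219
Σ(R_m − R̄_m)² = 271.0743  ⇒  Var(R_m) = 271.0743 / 6 = 45.1791
β = Cov / Var(R_m) = 17.5219 / 45.1791 = 0.3878

0.388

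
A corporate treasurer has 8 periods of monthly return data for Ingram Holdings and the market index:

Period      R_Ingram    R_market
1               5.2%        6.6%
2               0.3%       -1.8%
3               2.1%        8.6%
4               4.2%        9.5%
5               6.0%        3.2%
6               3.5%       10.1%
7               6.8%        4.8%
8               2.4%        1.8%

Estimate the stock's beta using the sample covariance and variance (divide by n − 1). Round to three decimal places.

0.167

Mean R_i = (5.2 + 0.3 + 2.1 + 4.2 + 6.0 + 3.5 + 6.8 + 2.4) / 8 = 3.8125%
Mean R_m = (6.6 − 1.8 + 8.6 + 9.5 + 3.2 + 10.1 + 4.8 + 1.8) / 8 = 5.3500%
Σ(R_i − R̄_i)(R_m − R̄_m) = 20.0750  ⇒  Cov = 20.0750 / 7 = 2.8679
Σ(R_m − R̄_m)² = 120.5600  ⇒  Var(R_m) = 120.5600 / 7 = 17.2229
β = Cov / Var(R_m) = 2.8679 / 17.2229 = 0.1665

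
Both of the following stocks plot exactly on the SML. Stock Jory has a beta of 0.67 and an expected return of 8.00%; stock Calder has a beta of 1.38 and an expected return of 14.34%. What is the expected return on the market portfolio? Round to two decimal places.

Both satisfy E(R) = R_f + β·MRP, so the slope of the SML is
MRP = (14.34% − 8.00%) / (1.38 − 0.67) = 6.34% / 0.71 = 8.9296%
R_f = E(R_Jory) − β_Jory·MRP = 8.00% − 0.67 × 8.9296% = 2.0172%
E(R_m) = R_f + MRP = 2.0172% + 8.9296% = 10.95%

10.95%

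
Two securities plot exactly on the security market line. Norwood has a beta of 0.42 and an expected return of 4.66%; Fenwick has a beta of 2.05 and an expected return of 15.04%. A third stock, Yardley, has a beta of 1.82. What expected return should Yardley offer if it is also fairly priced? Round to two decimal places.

MRP (SML slope) = (15.04% − 4.66%) / (2.05 − 0.42) = 10.38% / 1.63 = 6.3681%
R_f (intercept) = 4.66% − 0.42 × 6.3681% = 1.9854%
E(R_Yardley) = R_f + β × MRP = 1.9854% + 1.82 × 6.3681% = 13.58%

13.58%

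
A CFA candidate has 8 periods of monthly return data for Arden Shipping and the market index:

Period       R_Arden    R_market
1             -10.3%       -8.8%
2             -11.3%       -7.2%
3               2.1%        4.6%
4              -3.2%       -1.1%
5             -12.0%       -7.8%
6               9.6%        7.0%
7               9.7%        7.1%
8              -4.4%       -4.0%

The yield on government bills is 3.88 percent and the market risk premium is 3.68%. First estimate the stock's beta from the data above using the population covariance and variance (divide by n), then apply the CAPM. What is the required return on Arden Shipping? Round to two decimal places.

8.64%

Mean R_i = (-10.3 − 11.3 + 2.1 − 3.2 − 12.0 + 9.6 + 9.7 − 4.4) / 8 = -2.4750%
Mean R_m = (-8.8 − 7.2 + 4.6 − 1.1 − 7.8 + 7.0 + 7.1 − 4.0) / 8 = -1.2750%
Σ(R_i − R̄_i)(R_m − R̄_m) = 407.2050  ⇒  Cov = 407.2050 / 8 = 50.9006
Σ(R_m − R̄_m)² = 314.8950  ⇒  Var(R_m) = 314.8950 / 8 = 39.3619
β = Cov / Var(R_m) = 50.9006 / 39.3619 = 1.2931
E(R) = R_f + β × MRP = 3.88% + 1.2931 × 3.68% = 8.64%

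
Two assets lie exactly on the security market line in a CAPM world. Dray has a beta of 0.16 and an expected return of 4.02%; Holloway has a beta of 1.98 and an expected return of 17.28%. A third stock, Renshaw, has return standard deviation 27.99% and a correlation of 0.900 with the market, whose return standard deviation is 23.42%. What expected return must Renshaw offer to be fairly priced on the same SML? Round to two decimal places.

10.69%

MRP = (17.28% − 4.02%) / (1.98 − 0.16) = 7.2857%
R_f = 4.02% − 0.16 × 7.2857% = 2.8543%
β_Renshaw = ρ·σ_i/σ_m = 0.900 × 27.99 / 23.42 = 1.0756
E(R_Renshaw) = R_f + β × MRP = 2.8543% + 1.0756 × 7.2857% = 10.69%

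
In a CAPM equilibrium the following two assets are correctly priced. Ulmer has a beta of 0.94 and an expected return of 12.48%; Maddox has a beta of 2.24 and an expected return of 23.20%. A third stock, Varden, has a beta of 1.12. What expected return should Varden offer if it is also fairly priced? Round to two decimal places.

13.96%

MRP (SML slope) = (23.20% − 12.48%) / (2.24 − 0.94) = 10.72% / 1.30 = 8.2462%
R_f (intercept) = 12.48% − 0.94 × 8.2462% = 4.7286%
E(R_Varden) = R_f + β × MRP = 4.7286% + 1.12 × 8.2462% = 13.96%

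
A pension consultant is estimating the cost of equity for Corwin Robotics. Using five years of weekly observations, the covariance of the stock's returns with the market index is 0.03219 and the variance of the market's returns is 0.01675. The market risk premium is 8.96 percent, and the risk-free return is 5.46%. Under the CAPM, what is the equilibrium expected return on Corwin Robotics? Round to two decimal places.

β = Cov(R_i, R_m) / Var(R_m) = 0.03219 / 0.01675 = 1.9218
E(R) = R_f + β × MRP = 5.46% + 1.9218 × 8.96% = 22.68%

22.68%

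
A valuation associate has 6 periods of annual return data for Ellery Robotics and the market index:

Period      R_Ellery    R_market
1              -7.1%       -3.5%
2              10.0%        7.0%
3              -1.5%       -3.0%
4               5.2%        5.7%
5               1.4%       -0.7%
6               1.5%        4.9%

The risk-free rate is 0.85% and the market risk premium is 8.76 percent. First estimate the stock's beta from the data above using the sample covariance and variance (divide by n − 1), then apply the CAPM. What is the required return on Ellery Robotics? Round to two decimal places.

Mean R_i = (-7.1 + 10.0 − 1.5 + 5.2 + 1.4 + 1.5) / 6 = 1.5833%
Mean R_m = (-3.5 + 7.0 − 3.0 + 5.7 − 0.7 + 4.9) / 6 = 1.7333%
Σ(R_i − R̄_i)(R_m − R̄_m) = 118.8933  ⇒  Cov = 118.8933 / 5 = 23.7787
Σ(R_m − R̄_m)² = 109.2133  ⇒  Var(R_m) = 109.2133 / 5 = 21.8427
β = Cov / Var(R_m) = 23.7787 / 21.8427 = 1.0886
E(R) = R_f + β × MRP = 0.85% + 1.0886 × 8.76% = 10.39%

10.39%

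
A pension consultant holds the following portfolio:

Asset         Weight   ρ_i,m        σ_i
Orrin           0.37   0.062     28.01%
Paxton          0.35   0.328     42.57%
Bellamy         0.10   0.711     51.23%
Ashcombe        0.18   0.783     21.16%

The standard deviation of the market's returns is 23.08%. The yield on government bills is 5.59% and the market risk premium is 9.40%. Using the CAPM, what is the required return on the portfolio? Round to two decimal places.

10.54%

β_Orrin = 0.062 × 28.01% / 23.08% = 0.0752
β_Paxton = 0.328 × 42.57% / 23.08% = 0.6050
β_Bellamy = 0.711 × 51.23% / 23.08% = 1.5782
β_Ashcombe = 0.783 × 21.16% / 23.08% = 0.7179
β_P = Σ w_i β_i = 0.37×0.0752 + 0.35×0.6050 + 0.10×1.5782 + 0.18×0.7179 = 0.5266
E(R_P) = R_f + β_P × MRP = 5.59% + 0.5266 × 9.40% = 10.54%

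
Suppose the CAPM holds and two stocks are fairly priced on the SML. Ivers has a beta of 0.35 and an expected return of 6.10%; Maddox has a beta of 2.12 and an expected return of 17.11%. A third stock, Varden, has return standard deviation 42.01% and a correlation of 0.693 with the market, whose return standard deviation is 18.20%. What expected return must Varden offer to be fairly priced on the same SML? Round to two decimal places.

13.87%

MRP = (17.11% − 6.10%) / (2.12 − 0.35) = 6.2203%
R_f = 6.10% − 0.35 × 6.2203% = 3.9229%
β_Varden = ρ·σ_i/σ_m = 0.693 × 42.01 / 18.20 = 1.5996
E(R_Varden) = R_f + β × MRP = 3.9229% + 1.5996 × 6.2203% = 13.87%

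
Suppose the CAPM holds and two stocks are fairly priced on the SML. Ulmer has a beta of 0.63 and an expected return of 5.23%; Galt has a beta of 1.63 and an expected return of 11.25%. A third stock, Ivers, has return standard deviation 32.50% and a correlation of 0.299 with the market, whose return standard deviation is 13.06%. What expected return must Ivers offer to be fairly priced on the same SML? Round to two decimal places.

MRP = (11.25% − 5.23%) / (1.63 − 0.63) = 6.0200%
R_f = 5.23% − 0.63 × 6.0200% = 1.4374%
β_Ivers = ρ·σ_i/σ_m = 0.299 × 32.50 / 13.06 = 0.7441
E(R_Ivers) = R_f + β × MRP = 1.4374% + 0.7441 × 6.0200% = 5.92%

5.92%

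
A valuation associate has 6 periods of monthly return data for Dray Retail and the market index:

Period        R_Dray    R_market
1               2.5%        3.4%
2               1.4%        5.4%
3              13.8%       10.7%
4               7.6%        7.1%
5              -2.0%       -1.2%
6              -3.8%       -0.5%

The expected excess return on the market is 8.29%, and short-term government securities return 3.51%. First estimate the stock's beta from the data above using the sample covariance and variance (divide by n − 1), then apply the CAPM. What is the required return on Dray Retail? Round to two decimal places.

Mean R_i = (2.5 + 1.4 + 13.8 + 7.6 − 2.0 − 3.8) / 6 = 3.2500%
Mean R_m = (3.4 + 5.4 + 10.7 + 7.1 − 1.2 − 0.5) / 6 = 4.1500%
Σ(R_i − R̄_i)(R_m − R̄_m) = 141.0550  ⇒  Cov = 141.0550 / 5 = 28.2110
Σ(R_m − R̄_m)² = 103.9750  ⇒  Var(R_m) = 103.9750 / 5 = 20.7950
β = Cov / Var(R_m) = 28.2110 / 20.7950 = 1.3566
E(R) = R_f + β × MRP = 3.51% + 1.3566 × 8.29% = 14.76%

14.76%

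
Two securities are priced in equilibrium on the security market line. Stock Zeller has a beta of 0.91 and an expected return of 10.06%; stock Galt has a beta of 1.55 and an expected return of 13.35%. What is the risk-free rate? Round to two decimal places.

Both satisfy E(R) = R_f + β·MRP, so the slope of the SML is
MRP = (13.35% − 10.06%) / (1.55 − 0.91) = 3.29% / 0.64 = 5.1406%
R_f = E(R_Zeller) − β_Zeller·MRP = 10.06% − 0.91 × 5.1406% = 5.3821%

5.38%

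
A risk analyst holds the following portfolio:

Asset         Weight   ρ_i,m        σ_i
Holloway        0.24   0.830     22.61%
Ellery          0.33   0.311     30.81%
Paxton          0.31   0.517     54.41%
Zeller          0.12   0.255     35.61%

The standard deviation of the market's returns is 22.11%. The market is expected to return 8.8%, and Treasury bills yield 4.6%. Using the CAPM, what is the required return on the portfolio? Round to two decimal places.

7.92%

β_Holloway = 0.830 × 22.61% / 22.11% = 0.8488
β_Ellery = 0.311 × 30.81% / 22.11% = 0.4334
β_Paxton = 0.517 × 54.41% / 22.11% = 1.2723
β_Zeller = 0.255 × 35.61% / 22.11% = 0.4107
β_P = Σ w_i β_i = 0.24×0.8488 + 0.33×0.4334 + 0.31×1.2723 + 0.12×0.4107 = 0.7904
MRP = 8.8% − 4.6% = 4.20%
E(R_P) = R_f + β_P × MRP = 4.6% + 0.7904 × 4.2% = 7.92%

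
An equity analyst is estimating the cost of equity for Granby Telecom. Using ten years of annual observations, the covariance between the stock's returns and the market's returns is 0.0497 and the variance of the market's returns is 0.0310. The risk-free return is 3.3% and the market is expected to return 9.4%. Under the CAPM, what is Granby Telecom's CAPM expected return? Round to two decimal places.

13.08%

β = Cov(R_i, R_m) / Var(R_m) = 0.0497 / 0.0310 = 1.6032
MRP = 9.4% − 3.3% = 6.10%
E(R) = R_f + β × MRP = 3.3% + 1.6032 × 6.1% = 13.08%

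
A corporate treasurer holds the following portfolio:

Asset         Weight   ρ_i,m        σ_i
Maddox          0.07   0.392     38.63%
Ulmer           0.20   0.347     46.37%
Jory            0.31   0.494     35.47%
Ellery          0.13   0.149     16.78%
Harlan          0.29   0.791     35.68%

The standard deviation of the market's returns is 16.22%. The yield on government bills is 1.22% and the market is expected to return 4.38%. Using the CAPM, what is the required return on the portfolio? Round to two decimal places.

β_Maddox = 0.392 × 38.63% / 16.22% = 0.9336
β_Ulmer = 0.347 × 46.37% / 16.22% = 0.9920
β_Jory = 0.494 × 35.47% / 16.22% = 1.0803
β_Ellery = 0.149 × 16.78% / 16.22% = 0.1541
β_Harlan = 0.791 × 35.68% / 16.22% = 1.7400
β_P = Σ w_i β_i = 0.07×0.9336 + 0.20×0.9920 + 0.31×1.0803 + 0.13×0.1541 + 0.29×1.7400 = 1.1233
MRP = 4.38% − 1.22% = 3.16%
E(R_P) = R_f + β_P × MRP = 1.22% + 1.1233 × 3.16% = 4.77%

4.77%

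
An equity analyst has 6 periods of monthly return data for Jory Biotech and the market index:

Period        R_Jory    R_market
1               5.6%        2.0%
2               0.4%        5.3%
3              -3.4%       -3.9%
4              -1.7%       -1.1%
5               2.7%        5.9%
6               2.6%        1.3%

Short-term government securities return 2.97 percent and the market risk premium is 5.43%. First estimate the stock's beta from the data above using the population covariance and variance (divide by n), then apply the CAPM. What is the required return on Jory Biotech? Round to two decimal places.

Mean R_i = (5.6 + 0.4 − 3.4 − 1.7 + 2.7 + 2.6) / 6 = 1.0333%
Mean R_m = (2.0 + 5.3 − 3.9 − 1.1 + 5.9 + 1.3) / 6 = 1.5833%
Σ(R_i − R̄_i)(R_m − R̄_m) = 37.9433  ⇒  Cov = 37.9433 / 6 = 6.3239
Σ(R_m − R̄_m)² = 69.9683  ⇒  Var(R_m) = 69.9683 / 6 = 11.6614
β = Cov / Var(R_m) = 6.3239 / 11.6614 = 0.5423
E(R) = R_f + β × MRP = 2.97% + 0.5423 × 5.43% = 5.91%

5.91%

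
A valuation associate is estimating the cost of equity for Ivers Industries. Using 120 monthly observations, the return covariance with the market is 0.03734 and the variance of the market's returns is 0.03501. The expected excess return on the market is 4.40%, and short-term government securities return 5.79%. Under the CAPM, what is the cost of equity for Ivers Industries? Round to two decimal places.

β = Cov(R_i, R_m) / Var(R_m) = 0.03734 / 0.03501 = 1.0666
E(R) = R_f + β × MRP = 5.79% + 1.0666 × 4.40% = 10.48%

10.48%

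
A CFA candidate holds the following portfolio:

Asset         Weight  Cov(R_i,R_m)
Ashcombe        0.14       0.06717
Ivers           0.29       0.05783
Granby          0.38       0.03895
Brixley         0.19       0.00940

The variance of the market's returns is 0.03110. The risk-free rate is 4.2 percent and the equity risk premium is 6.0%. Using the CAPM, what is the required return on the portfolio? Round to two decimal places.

β_Ashcombe = 0.06717 / 0.03110 = 2.1598
β_Ivers = 0.05783 / 0.03110 = 1.8595
β_Granby = 0.03895 / 0.03110 = 1.2524
β_Brixley = 0.00940 / 0.03110 = 0.3023
β_P = Σ w_i β_i = 0.14×2.1598 + 0.29×1.8595 + 0.38×1.2524 + 0.19×0.3023 = 1.3750
E(R_P) = R_f + β_P × MRP = 4.2% + 1.3750 × 6.0% = 12.45%

12.45%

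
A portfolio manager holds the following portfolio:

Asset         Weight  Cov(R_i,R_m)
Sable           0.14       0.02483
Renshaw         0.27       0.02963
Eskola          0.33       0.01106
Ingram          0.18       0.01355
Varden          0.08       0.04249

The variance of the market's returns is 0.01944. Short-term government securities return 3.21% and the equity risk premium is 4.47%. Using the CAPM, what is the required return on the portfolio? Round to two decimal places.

8.03%

β_Sable = 0.02483 / 0.01944 = 1.2773
β_Renshaw = 0.02963 / 0.01944 = 1.5242
β_Eskola = 0.01106 / 0.01944 = 0.5689
β_Ingram = 0.01355 / 0.01944 = 0.6970
β_Varden = 0.04249 / 0.01944 = 2.1857
β_P = Σ w_i β_i = 0.14×1.2773 + 0.27×1.5242 + 0.33×0.5689 + 0.18×0.6970 + 0.08×2.1857 = 1.0784
E(R_P) = R_f + β_P × MRP = 3.21% + 1.0784 × 4.47% = 8.03%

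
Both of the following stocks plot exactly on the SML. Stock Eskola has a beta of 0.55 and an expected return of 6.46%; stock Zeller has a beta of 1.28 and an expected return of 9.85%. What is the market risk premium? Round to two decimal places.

4.64%

Both satisfy E(R) = R_f + β·MRP, so the slope of the SML is
MRP = (9.85% − 6.46%) / (1.28 − 0.55) = 3.39% / 0.73 = 4.6438%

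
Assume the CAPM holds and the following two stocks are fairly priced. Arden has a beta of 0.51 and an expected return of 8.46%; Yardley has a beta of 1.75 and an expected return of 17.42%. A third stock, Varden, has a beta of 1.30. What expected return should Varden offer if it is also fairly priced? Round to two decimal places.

14.17%

MRP (SML slope) = (17.42% − 8.46%) / (1.75 − 0.51) = 8.96% / 1.24 = 7.2258%
R_f (intercept) = 8.46% − 0.51 × 7.2258% = 4.7748%
E(R_Varden) = R_f + β × MRP = 4.7748% + 1.30 × 7.2258% = 14.17%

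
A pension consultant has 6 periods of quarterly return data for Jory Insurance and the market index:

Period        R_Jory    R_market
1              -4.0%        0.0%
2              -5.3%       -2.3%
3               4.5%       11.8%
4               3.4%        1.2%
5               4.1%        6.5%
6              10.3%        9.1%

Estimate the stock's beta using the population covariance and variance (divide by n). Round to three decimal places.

0.852

Mean R_i = (-4.0 − 5.3 + 4.5 + 3.4 + 4.1 + 10.3) / 6 = 2.1667%
Mean R_m = (0.0 − 2.3 + 11.8 + 1.2 + 6.5 + 9.1) / 6 = 4.3833%
Σ(R_i − R̄_i)(R_m − R̄_m) = 132.7667  ⇒  Cov = 132.7667 / 6 = 22.1278
Σ(R_m − R̄_m)² = 155.7483  ⇒  Var(R_m) = 155.7483 / 6 = 25.9581
β = Cov / Var(R_m) = 22.1278 / 25.9581 = 0.8524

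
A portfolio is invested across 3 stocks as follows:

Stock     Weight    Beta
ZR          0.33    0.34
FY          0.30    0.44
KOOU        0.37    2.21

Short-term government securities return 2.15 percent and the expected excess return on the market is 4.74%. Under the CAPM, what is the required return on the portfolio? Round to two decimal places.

7.18%

β_P = Σ w_i β_i = 0.33×0.34 + 0.30×0.44 + 0.37×2.21 = 1.0619
E(R_P) = R_f + β_P × MRP = 2.15% + 1.0619 × 4.74% = 7.18%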